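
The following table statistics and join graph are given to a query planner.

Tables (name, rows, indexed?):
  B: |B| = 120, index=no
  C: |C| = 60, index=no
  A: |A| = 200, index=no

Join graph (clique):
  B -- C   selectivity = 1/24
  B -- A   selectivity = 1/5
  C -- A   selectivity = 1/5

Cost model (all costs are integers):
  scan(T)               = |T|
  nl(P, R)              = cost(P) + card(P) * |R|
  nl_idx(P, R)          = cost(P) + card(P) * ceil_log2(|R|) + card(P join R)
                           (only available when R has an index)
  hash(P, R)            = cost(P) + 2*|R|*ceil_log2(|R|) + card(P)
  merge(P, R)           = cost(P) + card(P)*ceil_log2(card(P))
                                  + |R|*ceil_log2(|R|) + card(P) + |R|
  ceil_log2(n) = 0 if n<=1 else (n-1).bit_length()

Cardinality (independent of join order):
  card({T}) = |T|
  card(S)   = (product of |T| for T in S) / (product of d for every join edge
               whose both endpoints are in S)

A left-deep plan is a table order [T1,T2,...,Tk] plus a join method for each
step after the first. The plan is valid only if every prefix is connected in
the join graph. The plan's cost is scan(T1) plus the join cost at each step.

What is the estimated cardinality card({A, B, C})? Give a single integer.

2400

Tables in S: A(200), B(120), C(60)
Edges inside S: B-C(d=24), B-A(d=5), C-A(d=5)
numerator = 200 * 120 * 60 = 1440000
denominator = 24 * 5 * 5 = 600
card(S) = 1440000 / 600 = 2400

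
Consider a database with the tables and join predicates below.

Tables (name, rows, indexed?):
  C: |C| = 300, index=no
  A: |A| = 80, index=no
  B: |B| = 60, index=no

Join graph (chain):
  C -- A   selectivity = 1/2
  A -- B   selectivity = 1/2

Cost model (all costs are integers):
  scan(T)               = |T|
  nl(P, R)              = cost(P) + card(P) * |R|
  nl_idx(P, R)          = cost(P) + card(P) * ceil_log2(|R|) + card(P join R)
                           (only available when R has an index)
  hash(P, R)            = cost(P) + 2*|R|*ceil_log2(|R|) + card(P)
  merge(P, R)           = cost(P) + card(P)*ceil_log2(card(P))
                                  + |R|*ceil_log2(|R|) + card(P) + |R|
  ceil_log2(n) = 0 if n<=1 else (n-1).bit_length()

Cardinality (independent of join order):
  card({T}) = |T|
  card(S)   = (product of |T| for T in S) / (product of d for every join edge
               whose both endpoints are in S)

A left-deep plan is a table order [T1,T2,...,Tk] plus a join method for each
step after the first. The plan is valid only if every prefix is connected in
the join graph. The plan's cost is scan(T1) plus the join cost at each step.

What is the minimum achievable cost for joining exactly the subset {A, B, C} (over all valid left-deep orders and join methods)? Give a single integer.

Selinger DP over subsets of {A,B,C}:
  {C}: scan cost=300, card=300
  {A}: scan cost=80, card=80
  {B}: scan cost=60, card=60
  {AC}: card=12000; try (A,hash)→1720, (C,merge)→3720, (A,merge)→3940, (C,hash)→5560, (C,nl)→24080, (A,nl)→24300; best=1720 via (A,hash)
  {AB}: card=2400; try (B,hash)→880, (A,merge)→1120, (B,merge)→1140, (A,hash)→1240, (A,nl)→4860, (B,nl)→4880; best=880 via (B,hash)
  {ABC}: card=360000; try (C,hash)→8680, (B,hash)→14440, (C,merge)→35080, (B,merge)→182140, (C,nl)→720880, (B,nl)→721720; best=8680 via (C,hash)

8680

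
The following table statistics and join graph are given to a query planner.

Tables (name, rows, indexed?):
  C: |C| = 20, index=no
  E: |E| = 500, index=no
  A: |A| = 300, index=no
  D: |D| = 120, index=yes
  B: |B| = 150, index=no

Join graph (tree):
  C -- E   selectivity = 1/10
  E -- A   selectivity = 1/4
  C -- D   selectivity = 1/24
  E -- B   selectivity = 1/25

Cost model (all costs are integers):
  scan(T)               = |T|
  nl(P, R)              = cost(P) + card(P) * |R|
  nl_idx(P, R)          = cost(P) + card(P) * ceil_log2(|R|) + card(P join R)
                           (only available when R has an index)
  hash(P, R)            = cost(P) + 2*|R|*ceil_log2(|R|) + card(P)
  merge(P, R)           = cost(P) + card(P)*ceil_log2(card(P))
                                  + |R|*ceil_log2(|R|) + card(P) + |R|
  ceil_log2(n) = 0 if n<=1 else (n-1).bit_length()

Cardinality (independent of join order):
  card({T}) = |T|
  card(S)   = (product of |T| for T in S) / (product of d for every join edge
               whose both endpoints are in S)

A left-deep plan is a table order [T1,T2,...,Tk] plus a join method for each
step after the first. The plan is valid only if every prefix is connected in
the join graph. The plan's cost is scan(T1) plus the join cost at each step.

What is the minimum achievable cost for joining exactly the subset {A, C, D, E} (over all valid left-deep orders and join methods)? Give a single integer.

14280

Selinger DP over subsets of {A,C,D,E}:
  {C}: scan cost=20, card=20
  {E}: scan cost=500, card=500
  {A}: scan cost=300, card=300
  {D}: scan cost=120, card=120
  {CE}: card=1000; try (C,hash)→1200, (E,merge)→5140, (C,merge)→5620, (E,hash)→9040, (E,nl)→10020, (C,nl)→10500; best=1200 via (C,hash)
  {CD}: card=100; try (D,nl_idx)→260, (C,hash)→440, (D,merge)→1100, (C,merge)→1200, (D,hash)→1720, (D,nl)→2420 …(+1); best=260 via (D,nl_idx)
  {AE}: card=37500; try (A,hash)→6400, (E,merge)→8300, (A,merge)→8500, (E,hash)→9600, (E,nl)→150300, (A,nl)→150500; best=6400 via (A,hash)
  {ACE}: card=75000; try (A,hash)→7600, (A,merge)→15200, (C,hash)→44100, (A,nl)→301200, (C,merge)→644020, (C,nl)→756400; best=7600 via (A,hash)
  {CDE}: card=5000; try (D,hash)→3880, (E,merge)→6060, (E,hash)→9360, (D,merge)→13160, (D,nl_idx)→13200, (E,nl)→50260 …(+1); best=3880 via (D,hash)
  {ACDE}: card=375000; try (A,hash)→14280, (A,merge)→76880, (D,hash)→84280, (D,nl_idx)→907600, (D,merge)→1358560, (A,nl)→1503880 …(+1); best=14280 via (A,hash)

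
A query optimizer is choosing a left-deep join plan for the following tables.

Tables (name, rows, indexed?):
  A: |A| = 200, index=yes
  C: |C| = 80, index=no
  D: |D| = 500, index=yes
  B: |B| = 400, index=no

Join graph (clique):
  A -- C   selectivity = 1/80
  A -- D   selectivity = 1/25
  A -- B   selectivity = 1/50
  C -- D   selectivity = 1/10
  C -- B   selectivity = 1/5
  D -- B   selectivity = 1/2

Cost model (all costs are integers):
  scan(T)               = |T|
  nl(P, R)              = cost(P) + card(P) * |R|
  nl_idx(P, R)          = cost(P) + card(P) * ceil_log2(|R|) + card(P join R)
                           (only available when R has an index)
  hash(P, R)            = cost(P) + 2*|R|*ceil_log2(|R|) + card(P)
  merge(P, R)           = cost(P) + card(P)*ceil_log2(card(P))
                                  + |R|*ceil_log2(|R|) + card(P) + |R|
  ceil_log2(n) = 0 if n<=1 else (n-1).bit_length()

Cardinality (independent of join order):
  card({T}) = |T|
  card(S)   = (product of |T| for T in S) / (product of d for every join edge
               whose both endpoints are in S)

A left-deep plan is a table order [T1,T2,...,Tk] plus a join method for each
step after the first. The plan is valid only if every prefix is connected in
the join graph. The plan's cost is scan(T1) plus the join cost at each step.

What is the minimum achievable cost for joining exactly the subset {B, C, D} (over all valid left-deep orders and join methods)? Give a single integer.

Selinger DP over subsets of {B,C,D}:
  {C}: scan cost=80, card=80
  {D}: scan cost=500, card=500
  {B}: scan cost=400, card=400
  {CD}: card=4000; try (C,hash)→2120, (D,nl_idx)→4800, (D,merge)→5720, (C,merge)→6140, (D,hash)→9160, (D,nl)→40080 …(+1); best=2120 via (C,hash)
  {BC}: card=6400; try (C,hash)→1920, (B,merge)→4720, (C,merge)→5040, (B,hash)→7360, (B,nl)→32080, (C,nl)→32400; best=1920 via (C,hash)
  {BD}: card=100000; try (B,hash)→8200, (D,merge)→9400, (B,merge)→9500, (D,hash)→9800, (D,nl_idx)→104000, (D,nl)→200400 …(+1); best=8200 via (B,hash)
  {BCD}: card=160000; try (B,hash)→13320, (D,hash)→17320, (B,merge)→58120, (D,merge)→96520, (C,hash)→109320, (D,nl_idx)→219520 …(+4); best=13320 via (B,hash)

13320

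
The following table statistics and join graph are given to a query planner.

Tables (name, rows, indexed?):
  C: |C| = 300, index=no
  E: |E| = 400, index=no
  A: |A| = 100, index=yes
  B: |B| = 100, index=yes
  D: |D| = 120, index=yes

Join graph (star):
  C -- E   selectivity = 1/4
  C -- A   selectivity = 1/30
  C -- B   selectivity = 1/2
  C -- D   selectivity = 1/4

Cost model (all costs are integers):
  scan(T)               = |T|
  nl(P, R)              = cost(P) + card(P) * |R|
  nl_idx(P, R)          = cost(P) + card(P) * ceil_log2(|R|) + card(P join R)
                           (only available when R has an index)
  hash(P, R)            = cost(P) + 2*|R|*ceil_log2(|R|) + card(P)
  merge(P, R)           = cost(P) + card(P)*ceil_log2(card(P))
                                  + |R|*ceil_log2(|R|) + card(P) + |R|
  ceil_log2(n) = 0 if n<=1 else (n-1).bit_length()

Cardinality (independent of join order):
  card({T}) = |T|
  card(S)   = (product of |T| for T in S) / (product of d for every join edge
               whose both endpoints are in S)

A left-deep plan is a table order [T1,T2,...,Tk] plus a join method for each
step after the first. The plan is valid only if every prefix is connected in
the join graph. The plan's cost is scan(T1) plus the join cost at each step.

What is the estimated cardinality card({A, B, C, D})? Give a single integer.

1500000

Tables in S: A(100), B(100), C(300), D(120)
Edges inside S: C-A(d=30), C-B(d=2), C-D(d=4)
numerator = 100 * 100 * 300 * 120 = 360000000
denominator = 30 * 2 * 4 = 240
card(S) = 360000000 / 240 = 1500000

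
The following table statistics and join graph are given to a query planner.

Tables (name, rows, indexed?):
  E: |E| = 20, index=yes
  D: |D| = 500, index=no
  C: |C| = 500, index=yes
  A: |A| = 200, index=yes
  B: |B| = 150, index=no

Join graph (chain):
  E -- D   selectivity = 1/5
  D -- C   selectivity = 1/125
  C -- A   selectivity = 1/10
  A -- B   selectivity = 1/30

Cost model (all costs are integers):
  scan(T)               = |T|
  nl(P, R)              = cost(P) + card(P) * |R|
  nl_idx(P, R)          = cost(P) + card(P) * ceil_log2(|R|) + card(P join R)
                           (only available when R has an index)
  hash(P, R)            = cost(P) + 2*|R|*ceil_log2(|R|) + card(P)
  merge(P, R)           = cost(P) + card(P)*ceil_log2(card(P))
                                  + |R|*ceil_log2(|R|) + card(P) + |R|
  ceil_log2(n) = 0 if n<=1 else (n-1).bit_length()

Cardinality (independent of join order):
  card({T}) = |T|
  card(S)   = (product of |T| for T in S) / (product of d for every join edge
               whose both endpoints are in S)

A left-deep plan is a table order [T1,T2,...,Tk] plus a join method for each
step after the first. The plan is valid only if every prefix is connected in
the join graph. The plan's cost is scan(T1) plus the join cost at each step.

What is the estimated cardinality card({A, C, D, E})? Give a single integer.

160000

Tables in S: A(200), C(500), D(500), E(20)
Edges inside S: E-D(d=5), D-C(d=125), C-A(d=10)
numerator = 200 * 500 * 500 * 20 = 1000000000
denominator = 5 * 125 * 10 = 6250
card(S) = 1000000000 / 6250 = 160000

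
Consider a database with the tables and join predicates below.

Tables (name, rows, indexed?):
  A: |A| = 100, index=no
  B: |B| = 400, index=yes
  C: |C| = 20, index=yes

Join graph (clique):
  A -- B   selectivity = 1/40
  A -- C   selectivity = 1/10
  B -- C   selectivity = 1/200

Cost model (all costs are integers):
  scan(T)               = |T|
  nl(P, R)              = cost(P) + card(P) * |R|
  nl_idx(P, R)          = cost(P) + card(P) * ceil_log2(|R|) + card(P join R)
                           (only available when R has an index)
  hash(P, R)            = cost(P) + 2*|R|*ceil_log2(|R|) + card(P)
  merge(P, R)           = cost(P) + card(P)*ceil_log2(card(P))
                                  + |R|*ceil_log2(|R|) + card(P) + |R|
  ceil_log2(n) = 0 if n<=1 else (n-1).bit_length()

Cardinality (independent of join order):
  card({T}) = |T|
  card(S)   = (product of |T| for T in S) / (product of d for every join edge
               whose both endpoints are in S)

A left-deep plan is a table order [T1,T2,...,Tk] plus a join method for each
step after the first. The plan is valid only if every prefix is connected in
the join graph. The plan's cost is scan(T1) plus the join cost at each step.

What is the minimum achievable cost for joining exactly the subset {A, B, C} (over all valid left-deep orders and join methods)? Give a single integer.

Selinger DP over subsets of {A,B,C}:
  {A}: scan cost=100, card=100
  {B}: scan cost=400, card=400
  {C}: scan cost=20, card=20
  {AB}: card=1000; try (B,nl_idx)→2000, (A,hash)→2200, (B,merge)→4900, (A,merge)→5200, (B,hash)→7400, (B,nl)→40100 …(+1); best=2000 via (B,nl_idx)
  {AC}: card=200; try (C,hash)→400, (C,nl_idx)→800, (A,merge)→940, (C,merge)→1020, (A,hash)→1440, (A,nl)→2020 …(+1); best=400 via (C,hash)
  {BC}: card=40; try (B,nl_idx)→240, (C,hash)→1000, (C,nl_idx)→2440, (B,merge)→4140, (C,merge)→4520, (B,hash)→7240 …(+2); best=240 via (B,nl_idx)
  {ABC}: card=10; try (A,merge)→1320, (A,hash)→1680, (B,nl_idx)→2210, (C,hash)→3200, (A,nl)→4240, (B,merge)→6200 …(+5); best=1320 via (A,merge)

1320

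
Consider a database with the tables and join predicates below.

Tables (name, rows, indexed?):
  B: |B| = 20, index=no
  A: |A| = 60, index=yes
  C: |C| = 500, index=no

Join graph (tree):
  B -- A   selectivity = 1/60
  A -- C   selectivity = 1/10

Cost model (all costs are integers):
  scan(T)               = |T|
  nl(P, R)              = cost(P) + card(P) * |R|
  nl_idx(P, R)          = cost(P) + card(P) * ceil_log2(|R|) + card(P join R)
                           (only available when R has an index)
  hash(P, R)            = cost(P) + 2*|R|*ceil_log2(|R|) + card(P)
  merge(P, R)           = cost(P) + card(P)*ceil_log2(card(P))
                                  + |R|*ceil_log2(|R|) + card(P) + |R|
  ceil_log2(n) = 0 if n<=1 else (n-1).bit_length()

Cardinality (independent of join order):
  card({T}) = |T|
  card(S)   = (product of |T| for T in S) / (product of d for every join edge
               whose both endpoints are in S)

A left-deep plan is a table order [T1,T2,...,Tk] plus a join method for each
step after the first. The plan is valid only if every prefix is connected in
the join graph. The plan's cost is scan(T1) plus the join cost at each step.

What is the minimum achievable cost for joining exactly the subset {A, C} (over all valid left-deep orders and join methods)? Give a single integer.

1720

Selinger DP over subsets of {A,C}:
  {A}: scan cost=60, card=60
  {C}: scan cost=500, card=500
  {AC}: card=3000; try (A,hash)→1720, (C,merge)→5480, (A,merge)→5920, (A,nl_idx)→6500, (C,hash)→9120, (C,nl)→30060 …(+1); best=1720 via (A,hash)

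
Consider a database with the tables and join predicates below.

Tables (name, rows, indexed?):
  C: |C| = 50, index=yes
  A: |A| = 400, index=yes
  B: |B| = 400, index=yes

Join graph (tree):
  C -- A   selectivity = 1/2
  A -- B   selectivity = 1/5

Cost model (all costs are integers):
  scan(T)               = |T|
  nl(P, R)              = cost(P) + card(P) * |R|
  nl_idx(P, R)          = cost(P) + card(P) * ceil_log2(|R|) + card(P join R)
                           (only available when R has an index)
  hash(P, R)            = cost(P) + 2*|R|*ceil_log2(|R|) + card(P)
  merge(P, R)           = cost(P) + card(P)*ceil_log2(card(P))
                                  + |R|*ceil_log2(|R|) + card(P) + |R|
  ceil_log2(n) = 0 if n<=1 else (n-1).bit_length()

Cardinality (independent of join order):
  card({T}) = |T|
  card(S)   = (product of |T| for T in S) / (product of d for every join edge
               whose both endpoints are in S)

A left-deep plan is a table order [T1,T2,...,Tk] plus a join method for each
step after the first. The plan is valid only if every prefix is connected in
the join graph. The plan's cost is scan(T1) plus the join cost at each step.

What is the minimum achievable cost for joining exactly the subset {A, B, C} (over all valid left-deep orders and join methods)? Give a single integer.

18600

Selinger DP over subsets of {A,B,C}:
  {C}: scan cost=50, card=50
  {A}: scan cost=400, card=400
  {B}: scan cost=400, card=400
  {AC}: card=10000; try (C,hash)→1400, (A,merge)→4400, (C,merge)→4750, (A,hash)→7300, (A,nl_idx)→10500, (C,nl_idx)→12800 …(+2); best=1400 via (C,hash)
  {AB}: card=32000; try (B,hash)→8000, (A,hash)→8000, (B,merge)→8400, (A,merge)→8400, (B,nl_idx)→36000, (A,nl_idx)→36000 …(+2); best=8000 via (B,hash)
  {ABC}: card=800000; try (B,hash)→18600, (C,hash)→40600, (B,merge)→155400, (C,merge)→520350, (B,nl_idx)→891400, (C,nl_idx)→1000000 …(+2); best=18600 via (B,hash)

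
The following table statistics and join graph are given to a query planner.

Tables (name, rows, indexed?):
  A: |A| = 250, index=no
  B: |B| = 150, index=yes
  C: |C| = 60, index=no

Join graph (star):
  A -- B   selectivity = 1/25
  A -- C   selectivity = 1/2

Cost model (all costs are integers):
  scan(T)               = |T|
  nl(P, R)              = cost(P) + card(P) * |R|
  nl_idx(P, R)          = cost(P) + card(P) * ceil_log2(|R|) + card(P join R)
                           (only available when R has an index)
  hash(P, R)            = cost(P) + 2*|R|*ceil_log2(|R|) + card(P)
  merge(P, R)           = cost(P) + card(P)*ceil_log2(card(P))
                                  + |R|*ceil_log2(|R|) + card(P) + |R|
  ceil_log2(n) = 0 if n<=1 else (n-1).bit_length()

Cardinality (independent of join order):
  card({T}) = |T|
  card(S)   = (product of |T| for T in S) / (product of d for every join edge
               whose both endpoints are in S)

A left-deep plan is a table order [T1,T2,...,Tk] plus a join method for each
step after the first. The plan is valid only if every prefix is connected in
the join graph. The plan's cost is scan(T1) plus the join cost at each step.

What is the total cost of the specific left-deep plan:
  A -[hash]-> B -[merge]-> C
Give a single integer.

step 1: scan A: cost=250, card=250
step 2: join B via hash
    card(P join B) = 250*150/(25) = 1500
    cost = 250 + 2*150*8 + 250 = 2900
step 3: join C via merge
    card(P join C) = 1500*60/(2) = 45000
    cost = 2900 + 1500*11 + 60*6 + 1500 + 60 = 21320

21320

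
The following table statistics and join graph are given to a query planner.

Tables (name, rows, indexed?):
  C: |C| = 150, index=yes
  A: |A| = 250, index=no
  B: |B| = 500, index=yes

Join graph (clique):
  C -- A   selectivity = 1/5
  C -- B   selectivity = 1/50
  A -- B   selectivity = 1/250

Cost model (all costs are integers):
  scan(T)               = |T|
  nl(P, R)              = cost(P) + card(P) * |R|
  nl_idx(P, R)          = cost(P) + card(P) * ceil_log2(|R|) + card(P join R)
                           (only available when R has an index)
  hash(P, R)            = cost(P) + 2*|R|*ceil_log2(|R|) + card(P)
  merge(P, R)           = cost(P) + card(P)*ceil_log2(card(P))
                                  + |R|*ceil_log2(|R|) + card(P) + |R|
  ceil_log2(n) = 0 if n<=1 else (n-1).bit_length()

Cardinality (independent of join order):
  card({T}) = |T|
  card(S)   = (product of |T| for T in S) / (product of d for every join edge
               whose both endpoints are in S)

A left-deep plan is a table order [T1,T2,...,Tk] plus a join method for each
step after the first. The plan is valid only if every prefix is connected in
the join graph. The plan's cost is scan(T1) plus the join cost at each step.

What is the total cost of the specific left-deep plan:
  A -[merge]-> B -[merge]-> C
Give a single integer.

step 1: scan A: cost=250, card=250
step 2: join B via merge
    card(P join B) = 250*500/(250) = 500
    cost = 250 + 250*8 + 500*9 + 250 + 500 = 7500
step 3: join C via merge
    card(P join C) = 500*150/(5*50) = 300
    cost = 7500 + 500*9 + 150*8 + 500 + 150 = 13850

13850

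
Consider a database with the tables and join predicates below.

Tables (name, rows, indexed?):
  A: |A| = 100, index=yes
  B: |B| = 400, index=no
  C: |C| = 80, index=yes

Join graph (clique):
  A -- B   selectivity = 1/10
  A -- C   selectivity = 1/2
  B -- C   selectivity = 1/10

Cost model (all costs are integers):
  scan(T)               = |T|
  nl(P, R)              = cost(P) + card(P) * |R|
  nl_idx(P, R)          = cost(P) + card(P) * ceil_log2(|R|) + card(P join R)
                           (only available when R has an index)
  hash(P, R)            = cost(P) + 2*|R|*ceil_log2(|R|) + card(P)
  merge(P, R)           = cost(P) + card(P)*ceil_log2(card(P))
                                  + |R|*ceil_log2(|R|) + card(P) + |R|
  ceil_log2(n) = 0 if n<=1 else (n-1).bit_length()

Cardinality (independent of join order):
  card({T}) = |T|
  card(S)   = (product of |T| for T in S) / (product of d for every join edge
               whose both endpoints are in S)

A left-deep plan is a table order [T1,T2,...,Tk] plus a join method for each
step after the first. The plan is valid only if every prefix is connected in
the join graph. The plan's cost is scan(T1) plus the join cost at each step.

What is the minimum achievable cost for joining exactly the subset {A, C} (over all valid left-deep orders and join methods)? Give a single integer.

Selinger DP over subsets of {A,C}:
  {A}: scan cost=100, card=100
  {C}: scan cost=80, card=80
  {AC}: card=4000; try (C,hash)→1320, (A,merge)→1520, (C,merge)→1540, (A,hash)→1560, (A,nl_idx)→4640, (C,nl_idx)→4800 …(+2); best=1320 via (C,hash)

1320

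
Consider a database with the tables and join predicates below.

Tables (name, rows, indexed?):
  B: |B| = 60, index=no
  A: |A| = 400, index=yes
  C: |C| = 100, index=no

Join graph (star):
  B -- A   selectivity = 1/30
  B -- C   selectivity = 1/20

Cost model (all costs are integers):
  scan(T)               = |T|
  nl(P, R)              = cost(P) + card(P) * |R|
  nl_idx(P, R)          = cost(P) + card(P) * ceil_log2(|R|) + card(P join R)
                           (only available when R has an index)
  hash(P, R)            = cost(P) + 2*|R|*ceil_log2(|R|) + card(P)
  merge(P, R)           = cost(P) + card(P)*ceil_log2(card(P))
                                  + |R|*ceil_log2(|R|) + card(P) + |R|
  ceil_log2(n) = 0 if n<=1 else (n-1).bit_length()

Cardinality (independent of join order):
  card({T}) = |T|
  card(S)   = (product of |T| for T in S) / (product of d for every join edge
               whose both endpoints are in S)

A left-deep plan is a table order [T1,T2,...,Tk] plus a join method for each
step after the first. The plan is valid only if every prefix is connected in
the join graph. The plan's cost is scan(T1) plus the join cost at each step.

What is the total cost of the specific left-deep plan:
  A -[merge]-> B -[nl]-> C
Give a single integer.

step 1: scan A: cost=400, card=400
step 2: join B via merge
    card(P join B) = 400*60/(30) = 800
    cost = 400 + 400*9 + 60*6 + 400 + 60 = 4820
step 3: join C via nl
    card(P join C) = 800*100/(20) = 4000
    cost = 4820 + 800*100 = 84820

84820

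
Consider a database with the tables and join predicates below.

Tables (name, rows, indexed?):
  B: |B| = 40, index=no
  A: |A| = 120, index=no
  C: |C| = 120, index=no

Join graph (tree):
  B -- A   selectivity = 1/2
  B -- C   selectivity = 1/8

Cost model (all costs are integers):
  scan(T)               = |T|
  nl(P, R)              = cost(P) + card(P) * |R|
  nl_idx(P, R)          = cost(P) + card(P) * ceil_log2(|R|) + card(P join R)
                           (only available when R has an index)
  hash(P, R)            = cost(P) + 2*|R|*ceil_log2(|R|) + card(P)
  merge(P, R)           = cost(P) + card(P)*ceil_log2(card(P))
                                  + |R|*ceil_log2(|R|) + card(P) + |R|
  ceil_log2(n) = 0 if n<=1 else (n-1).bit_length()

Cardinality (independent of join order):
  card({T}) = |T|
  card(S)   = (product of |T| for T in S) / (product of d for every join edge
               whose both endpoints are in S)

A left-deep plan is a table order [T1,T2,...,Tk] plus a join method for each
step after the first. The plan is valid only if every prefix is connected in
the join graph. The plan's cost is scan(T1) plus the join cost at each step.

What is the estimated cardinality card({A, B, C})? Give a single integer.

Tables in S: A(120), B(40), C(120)
Edges inside S: B-A(d=2), B-C(d=8)
numerator = 120 * 40 * 120 = 576000
denominator = 2 * 8 = 16
card(S) = 576000 / 16 = 36000

36000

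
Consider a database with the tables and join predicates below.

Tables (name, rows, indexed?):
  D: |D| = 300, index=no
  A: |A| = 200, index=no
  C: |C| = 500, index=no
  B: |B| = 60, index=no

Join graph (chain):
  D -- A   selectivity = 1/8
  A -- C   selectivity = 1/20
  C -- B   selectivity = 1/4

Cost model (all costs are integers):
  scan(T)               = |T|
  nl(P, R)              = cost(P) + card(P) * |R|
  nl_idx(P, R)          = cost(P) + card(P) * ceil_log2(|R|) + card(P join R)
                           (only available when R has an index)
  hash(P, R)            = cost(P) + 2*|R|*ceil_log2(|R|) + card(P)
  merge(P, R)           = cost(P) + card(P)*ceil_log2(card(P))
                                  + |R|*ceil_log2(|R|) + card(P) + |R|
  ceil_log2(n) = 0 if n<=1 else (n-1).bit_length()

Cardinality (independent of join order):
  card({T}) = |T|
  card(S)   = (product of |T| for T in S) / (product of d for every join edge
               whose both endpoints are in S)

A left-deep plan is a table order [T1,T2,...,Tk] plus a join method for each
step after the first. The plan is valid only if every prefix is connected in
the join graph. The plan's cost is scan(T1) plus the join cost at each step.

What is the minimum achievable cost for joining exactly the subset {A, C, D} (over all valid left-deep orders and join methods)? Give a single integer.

Selinger DP over subsets of {A,C,D}:
  {D}: scan cost=300, card=300
  {A}: scan cost=200, card=200
  {C}: scan cost=500, card=500
  {AD}: card=7500; try (A,hash)→3800, (D,merge)→5000, (A,merge)→5100, (D,hash)→5800, (D,nl)→60200, (A,nl)→60300; best=3800 via (A,hash)
  {AC}: card=5000; try (A,hash)→4200, (C,merge)→7000, (A,merge)→7300, (C,hash)→9400, (C,nl)→100200, (A,nl)→100500; best=4200 via (A,hash)
  {ACD}: card=187500; try (D,hash)→14600, (C,hash)→20300, (D,merge)→77200, (C,merge)→113800, (D,nl)→1504200, (C,nl)→3753800; best=14600 via (D,hash)

14600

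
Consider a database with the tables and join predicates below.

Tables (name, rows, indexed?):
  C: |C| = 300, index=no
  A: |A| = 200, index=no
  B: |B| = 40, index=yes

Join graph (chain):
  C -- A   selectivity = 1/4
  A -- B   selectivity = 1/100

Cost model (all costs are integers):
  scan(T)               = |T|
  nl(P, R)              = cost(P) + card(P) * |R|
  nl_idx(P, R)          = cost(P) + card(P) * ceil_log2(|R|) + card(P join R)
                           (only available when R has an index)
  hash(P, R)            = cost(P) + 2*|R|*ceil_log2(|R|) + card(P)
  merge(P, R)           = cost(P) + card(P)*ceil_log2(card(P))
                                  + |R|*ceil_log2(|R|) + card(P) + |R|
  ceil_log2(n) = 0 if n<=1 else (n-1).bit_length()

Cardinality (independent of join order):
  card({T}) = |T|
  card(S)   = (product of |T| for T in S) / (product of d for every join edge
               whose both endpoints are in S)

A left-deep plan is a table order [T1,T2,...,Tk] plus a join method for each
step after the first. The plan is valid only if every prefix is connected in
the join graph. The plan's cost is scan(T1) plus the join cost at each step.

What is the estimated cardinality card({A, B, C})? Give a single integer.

Tables in S: A(200), B(40), C(300)
Edges inside S: C-A(d=4), A-B(d=100)
numerator = 200 * 40 * 300 = 2400000
denominator = 4 * 100 = 400
card(S) = 2400000 / 400 = 6000

6000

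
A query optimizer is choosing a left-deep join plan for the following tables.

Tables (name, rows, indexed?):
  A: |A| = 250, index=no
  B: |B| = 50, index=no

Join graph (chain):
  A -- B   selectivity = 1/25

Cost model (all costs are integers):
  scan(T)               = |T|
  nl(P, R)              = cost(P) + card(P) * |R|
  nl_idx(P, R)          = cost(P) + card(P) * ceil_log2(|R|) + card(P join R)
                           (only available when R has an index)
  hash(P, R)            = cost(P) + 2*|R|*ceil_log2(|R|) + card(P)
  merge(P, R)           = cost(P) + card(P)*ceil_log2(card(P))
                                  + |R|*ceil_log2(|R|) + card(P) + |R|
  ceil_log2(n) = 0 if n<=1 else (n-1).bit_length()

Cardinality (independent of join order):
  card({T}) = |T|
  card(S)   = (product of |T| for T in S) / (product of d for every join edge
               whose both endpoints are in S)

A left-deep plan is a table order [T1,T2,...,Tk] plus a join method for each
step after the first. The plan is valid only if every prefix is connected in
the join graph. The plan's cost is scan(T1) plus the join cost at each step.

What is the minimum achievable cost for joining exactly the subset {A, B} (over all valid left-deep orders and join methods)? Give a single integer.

Selinger DP over subsets of {A,B}:
  {A}: scan cost=250, card=250
  {B}: scan cost=50, card=50
  {AB}: card=500; try (B,hash)→1100, (A,merge)→2650, (B,merge)→2850, (A,hash)→4100, (A,nl)→12550, (B,nl)→12750; best=1100 via (B,hash)

1100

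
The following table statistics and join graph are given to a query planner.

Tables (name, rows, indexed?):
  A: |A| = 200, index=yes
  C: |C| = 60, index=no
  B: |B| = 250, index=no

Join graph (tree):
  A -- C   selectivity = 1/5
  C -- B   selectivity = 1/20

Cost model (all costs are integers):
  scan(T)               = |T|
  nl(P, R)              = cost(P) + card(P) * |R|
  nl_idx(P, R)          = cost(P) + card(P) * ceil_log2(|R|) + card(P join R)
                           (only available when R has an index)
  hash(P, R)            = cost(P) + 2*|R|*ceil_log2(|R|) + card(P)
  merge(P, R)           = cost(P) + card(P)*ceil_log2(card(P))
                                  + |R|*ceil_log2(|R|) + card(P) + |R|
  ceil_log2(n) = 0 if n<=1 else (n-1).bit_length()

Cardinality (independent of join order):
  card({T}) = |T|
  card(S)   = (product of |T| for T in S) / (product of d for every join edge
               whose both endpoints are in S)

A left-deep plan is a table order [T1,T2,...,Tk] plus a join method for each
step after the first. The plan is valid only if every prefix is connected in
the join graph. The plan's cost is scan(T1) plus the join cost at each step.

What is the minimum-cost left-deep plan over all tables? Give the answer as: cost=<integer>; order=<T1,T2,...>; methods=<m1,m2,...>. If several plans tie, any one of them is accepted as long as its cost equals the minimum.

cost=5170; order=B,C,A; methods=hash,hash

Selinger DP (subsets sized 1..n):
  {A}: scan cost=200, card=200
  {C}: scan cost=60, card=60
  {B}: scan cost=250, card=250
  {AC}: card=2400; try (C,hash)→1120, (A,merge)→2280, (C,merge)→2420, (A,nl_idx)→2940, (A,hash)→3320, (A,nl)→12060 …(+1); best=1120 via (C,hash)
  {BC}: card=750; try (C,hash)→1220, (B,merge)→2730, (C,merge)→2920, (B,hash)→4120, (B,nl)→15060, (C,nl)→15250; best=1220 via (C,hash)
  {ABC}: card=30000; try (A,hash)→5170, (B,hash)→7520, (A,merge)→11270, (B,merge)→34570, (A,nl_idx)→37220, (A,nl)→151220 …(+1); best=5170 via (A,hash)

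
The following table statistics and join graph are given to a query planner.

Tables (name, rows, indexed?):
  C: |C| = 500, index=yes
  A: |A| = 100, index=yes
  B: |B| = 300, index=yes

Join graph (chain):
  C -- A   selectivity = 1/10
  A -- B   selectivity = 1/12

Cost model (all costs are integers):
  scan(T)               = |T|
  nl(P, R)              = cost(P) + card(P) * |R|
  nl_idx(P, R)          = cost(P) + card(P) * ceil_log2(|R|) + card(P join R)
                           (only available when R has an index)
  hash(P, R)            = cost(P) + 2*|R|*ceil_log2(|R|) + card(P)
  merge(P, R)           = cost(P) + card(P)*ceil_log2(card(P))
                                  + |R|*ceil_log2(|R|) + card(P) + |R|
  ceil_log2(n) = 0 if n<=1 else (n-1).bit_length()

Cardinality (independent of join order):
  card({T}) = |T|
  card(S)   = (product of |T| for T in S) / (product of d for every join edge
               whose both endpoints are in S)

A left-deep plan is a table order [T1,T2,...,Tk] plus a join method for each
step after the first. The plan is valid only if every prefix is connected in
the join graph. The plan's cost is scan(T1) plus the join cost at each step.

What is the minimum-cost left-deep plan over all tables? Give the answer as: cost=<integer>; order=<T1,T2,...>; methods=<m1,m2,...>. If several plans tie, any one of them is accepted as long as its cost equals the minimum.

cost=12800; order=C,A,B; methods=hash,hash

Selinger DP (subsets sized 1..n):
  {C}: scan cost=500, card=500
  {A}: scan cost=100, card=100
  {B}: scan cost=300, card=300
  {AC}: card=5000; try (A,hash)→2400, (C,merge)→5900, (C,nl_idx)→6000, (A,merge)→6300, (A,nl_idx)→9000, (C,hash)→9200 …(+2); best=2400 via (A,hash)
  {AB}: card=2500; try (A,hash)→2000, (B,nl_idx)→3500, (B,merge)→3900, (A,merge)→4100, (A,nl_idx)→4900, (B,hash)→5600 …(+2); best=2000 via (A,hash)
  {ABC}: card=125000; try (B,hash)→12800, (C,hash)→13500, (C,merge)→39500, (B,merge)→75400, (C,nl_idx)→149500, (B,nl_idx)→172400 …(+2); best=12800 via (B,hash)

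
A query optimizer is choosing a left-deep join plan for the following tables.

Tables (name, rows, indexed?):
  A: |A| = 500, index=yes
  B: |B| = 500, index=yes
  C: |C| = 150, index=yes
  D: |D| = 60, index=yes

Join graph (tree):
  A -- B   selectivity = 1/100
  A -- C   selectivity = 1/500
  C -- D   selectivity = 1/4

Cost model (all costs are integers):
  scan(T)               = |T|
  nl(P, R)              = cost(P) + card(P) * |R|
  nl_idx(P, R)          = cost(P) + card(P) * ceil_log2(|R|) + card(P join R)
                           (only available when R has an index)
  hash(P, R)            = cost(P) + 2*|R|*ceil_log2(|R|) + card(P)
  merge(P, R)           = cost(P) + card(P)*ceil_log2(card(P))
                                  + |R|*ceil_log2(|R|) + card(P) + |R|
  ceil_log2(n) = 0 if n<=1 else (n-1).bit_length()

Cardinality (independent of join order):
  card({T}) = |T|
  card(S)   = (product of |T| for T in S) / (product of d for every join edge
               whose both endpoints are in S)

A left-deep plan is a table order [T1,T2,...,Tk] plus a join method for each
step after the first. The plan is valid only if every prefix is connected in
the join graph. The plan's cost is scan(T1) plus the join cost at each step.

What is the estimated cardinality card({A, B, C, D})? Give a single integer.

Tables in S: A(500), B(500), C(150), D(60)
Edges inside S: A-B(d=100), A-C(d=500), C-D(d=4)
numerator = 500 * 500 * 150 * 60 = 2250000000
denominator = 100 * 500 * 4 = 200000
card(S) = 2250000000 / 200000 = 11250

11250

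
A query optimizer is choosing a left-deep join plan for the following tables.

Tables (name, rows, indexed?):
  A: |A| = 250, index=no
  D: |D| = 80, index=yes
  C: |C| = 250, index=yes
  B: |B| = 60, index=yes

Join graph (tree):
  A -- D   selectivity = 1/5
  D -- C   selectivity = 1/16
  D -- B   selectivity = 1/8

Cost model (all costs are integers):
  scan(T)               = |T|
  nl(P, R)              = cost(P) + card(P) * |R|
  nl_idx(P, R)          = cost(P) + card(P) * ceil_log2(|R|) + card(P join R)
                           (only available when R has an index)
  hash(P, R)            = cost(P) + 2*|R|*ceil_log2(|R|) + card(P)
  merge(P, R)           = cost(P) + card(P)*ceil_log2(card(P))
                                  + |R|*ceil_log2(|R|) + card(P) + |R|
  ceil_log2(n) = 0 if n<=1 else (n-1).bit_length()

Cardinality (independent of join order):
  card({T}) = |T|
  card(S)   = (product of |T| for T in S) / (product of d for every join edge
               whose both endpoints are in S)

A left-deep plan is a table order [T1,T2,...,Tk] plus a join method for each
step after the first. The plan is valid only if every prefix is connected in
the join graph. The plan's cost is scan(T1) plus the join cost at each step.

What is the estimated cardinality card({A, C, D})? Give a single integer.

Tables in S: A(250), C(250), D(80)
Edges inside S: A-D(d=5), D-C(d=16)
numerator = 250 * 250 * 80 = 5000000
denominator = 5 * 16 = 80
card(S) = 5000000 / 80 = 62500

62500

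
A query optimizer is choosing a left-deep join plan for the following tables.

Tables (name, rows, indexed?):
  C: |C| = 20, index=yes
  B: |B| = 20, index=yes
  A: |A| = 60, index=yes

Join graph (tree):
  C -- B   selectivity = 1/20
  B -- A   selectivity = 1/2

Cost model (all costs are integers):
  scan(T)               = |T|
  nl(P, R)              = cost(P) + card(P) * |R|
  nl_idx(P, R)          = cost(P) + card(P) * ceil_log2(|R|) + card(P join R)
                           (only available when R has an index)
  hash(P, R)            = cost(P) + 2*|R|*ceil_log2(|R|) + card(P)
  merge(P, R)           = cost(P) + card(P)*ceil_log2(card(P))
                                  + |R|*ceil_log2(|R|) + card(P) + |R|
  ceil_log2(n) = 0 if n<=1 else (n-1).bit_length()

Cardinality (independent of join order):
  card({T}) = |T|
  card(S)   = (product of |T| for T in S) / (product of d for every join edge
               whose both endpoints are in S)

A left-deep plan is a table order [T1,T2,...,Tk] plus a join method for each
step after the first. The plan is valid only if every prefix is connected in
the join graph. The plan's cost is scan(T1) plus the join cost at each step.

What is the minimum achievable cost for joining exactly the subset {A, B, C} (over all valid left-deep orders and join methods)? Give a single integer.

Selinger DP over subsets of {A,B,C}:
  {C}: scan cost=20, card=20
  {B}: scan cost=20, card=20
  {A}: scan cost=60, card=60
  {BC}: card=20; try (C,nl_idx)→140, (B,nl_idx)→140, (C,hash)→240, (B,hash)→240, (C,merge)→260, (B,merge)→260 …(+2); best=140 via (C,nl_idx)
  {AB}: card=600; try (B,hash)→320, (A,merge)→560, (B,merge)→600, (A,nl_idx)→740, (A,hash)→760, (B,nl_idx)→960 …(+2); best=320 via (B,hash)
  {ABC}: card=600; try (A,merge)→680, (A,nl_idx)→860, (A,hash)→880, (C,hash)→1120, (A,nl)→1340, (C,nl_idx)→3920 …(+2); best=680 via (A,merge)

680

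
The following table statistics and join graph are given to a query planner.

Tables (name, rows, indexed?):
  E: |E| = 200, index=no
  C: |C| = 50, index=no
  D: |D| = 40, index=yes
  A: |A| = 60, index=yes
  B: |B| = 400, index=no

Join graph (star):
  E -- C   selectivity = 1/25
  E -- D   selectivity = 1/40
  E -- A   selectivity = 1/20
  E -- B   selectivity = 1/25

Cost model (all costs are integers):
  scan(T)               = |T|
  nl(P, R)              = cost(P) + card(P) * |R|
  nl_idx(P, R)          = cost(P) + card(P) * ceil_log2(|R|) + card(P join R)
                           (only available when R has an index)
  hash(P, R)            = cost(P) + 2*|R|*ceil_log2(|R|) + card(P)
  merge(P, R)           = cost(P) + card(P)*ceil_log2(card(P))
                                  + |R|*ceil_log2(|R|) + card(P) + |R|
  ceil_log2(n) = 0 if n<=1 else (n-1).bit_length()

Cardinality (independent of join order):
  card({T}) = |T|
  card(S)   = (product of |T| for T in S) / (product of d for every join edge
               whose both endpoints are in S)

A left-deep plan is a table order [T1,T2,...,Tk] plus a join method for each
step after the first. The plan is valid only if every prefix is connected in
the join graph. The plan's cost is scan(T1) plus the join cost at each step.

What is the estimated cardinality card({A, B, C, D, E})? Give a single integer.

Tables in S: A(60), B(400), C(50), D(40), E(200)
Edges inside S: E-C(d=25), E-D(d=40), E-A(d=20), E-B(d=25)
numerator = 60 * 400 * 50 * 40 * 200 = 9600000000
denominator = 25 * 40 * 20 * 25 = 500000
card(S) = 9600000000 / 500000 = 19200

19200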